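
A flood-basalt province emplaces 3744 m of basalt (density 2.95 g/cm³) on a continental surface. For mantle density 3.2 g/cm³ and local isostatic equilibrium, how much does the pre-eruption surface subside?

Subaerial loading: s = t ρ_load / ρ_m.
s = 3744 m × 2.95/3.2 = 3450 m.

3450 m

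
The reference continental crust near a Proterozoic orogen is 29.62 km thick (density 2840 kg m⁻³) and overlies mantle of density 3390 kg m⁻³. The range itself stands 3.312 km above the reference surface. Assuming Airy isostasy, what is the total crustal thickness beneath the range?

Root depth r = h ρ_c / (ρ_m − ρ_c) = 3.312 km × 2840 / 550 = 17.1 km.
Total thickness = T + h + r = 29.62 km + 3.312 km + 17.1 km = 50 km.

50 km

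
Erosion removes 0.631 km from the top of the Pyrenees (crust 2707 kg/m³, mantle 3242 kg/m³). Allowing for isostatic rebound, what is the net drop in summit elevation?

0.104 km

Rebound u = e ρ_c/ρ_m = 0.631 km × 2707/3242 = 0.5269 km.
Net surface drop = e − u = 0.631 km − 0.5269 km = e (ρ_m − ρ_c)/ρ_m = 0.104 km.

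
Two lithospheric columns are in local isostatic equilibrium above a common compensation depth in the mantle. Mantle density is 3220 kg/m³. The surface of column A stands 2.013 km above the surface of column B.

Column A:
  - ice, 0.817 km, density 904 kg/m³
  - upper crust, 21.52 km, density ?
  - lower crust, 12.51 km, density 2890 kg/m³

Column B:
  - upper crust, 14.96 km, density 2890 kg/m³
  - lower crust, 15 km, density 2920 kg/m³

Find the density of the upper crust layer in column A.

Take the compensation level at the base of the deeper column (depth z_c below the surface of column A) and equate Σ ρ_i t_i down to z_c; mantle fills any gap and the z_c terms cancel.
Column A: 0.817×904 + 21.52×ρ + 12.51×2890 + (z_c − 34.847)×3220
Column B: 2.013×0 + 14.96×2890 + 15×2920 + (z_c − 2.013 − 29.96)×3220
The z_c×3220 term appears on both sides and cancels. Collect the known terms of each column as K = Σ(ρt)_known − 3220 × (depth of known layers): K_A = 36892.468 − 3220×34.847 = −75314.872; K_B = 87034.4 − 3220×(2.013 + 29.96) = −15918.66.
Balance: K_A + 21.52×ρ = K_B, so ρ = (K_B − K_A)/21.52 = 59396.2/21.52 = 2760 kg/m³.

2760 kg/m³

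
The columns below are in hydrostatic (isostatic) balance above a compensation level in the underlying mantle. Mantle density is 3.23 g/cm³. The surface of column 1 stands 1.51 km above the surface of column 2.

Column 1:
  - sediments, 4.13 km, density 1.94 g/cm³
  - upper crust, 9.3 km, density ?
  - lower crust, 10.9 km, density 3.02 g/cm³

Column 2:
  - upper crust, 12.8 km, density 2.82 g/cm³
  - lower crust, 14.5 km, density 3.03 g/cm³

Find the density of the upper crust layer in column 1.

Take the compensation level at the base of the deeper column (depth z_c below the surface of column 1) and equate Σ ρ_i t_i down to z_c; mantle fills any gap and the z_c terms cancel.
Column 1: 4.13×1.94 + 9.3×ρ + 10.9×3.02 + (z_c − 24.33)×3.23
Column 2: 1.51×0 + 12.8×2.82 + 14.5×3.03 + (z_c − 1.51 − 27.3)×3.23
The z_c×3.23 term appears on both sides and cancels. Collect the known terms of each column as K = Σ(ρt)_known − 3.23 × (depth of known layers): K_1 = 40.9302 − 3.23×24.33 = −37.6557; K_2 = 80.031 − 3.23×(1.51 + 27.3) = −13.0253.
Balance: K_1 + 9.3×ρ = K_2, so ρ = (K_2 − K_1)/9.3 = 24.6304/9.3 = 2.65 g/cm³.

2.65 g/cm³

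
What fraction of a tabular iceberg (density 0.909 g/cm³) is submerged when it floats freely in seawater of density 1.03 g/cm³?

Submerged fraction = ρ_obj/ρ_fluid = 0.909/1.03 = 0.883.

0.883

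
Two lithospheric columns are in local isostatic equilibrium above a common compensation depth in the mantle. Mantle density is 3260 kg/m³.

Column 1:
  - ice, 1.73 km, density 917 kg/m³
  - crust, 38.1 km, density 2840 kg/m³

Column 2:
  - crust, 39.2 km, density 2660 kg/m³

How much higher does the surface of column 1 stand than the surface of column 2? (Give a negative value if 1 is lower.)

For any compensation level in the mantle, the mantle terms cancel and isostasy reduces to e = (Σt_1 − Σt_2) − (Σ(ρt)_1 − Σ(ρt)_2) / ρ_m.
Σt_1 = 39.83 km; Σt_2 = 39.2 km; Σ(ρt)_1 = 109790.41; Σ(ρt)_2 = 104272 (in km·kg/m³).
e = (39.83 − 39.2) − (109790.41 − 104272) / 3260 = −1.06 km.

−1.06 km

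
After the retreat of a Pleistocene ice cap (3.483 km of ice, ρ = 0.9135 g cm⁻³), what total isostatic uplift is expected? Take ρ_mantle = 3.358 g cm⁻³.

0.948 km

Removing the load lets mantle flow back in; uplift u satisfies ρ_ice t = ρ_m u.
u = t ρ_ice/ρ_m = 3.483 km × 0.9135/3.358 = 0.948 km.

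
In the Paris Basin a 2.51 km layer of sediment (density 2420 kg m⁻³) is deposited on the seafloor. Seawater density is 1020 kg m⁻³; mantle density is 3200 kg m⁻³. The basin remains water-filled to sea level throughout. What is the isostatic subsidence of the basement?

1.61 km

Submarine loading: the sediment displaces seawater, and the subsidence is in turn flooded, so s (ρ_m − ρ_w) = t (ρ_sed − ρ_w).
s = 2.51 km × (2420 − 1020) / (3200 − 1020) = 1.61 km.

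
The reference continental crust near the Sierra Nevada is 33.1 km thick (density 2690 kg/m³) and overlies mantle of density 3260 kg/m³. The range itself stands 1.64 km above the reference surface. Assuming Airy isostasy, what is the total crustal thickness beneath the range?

42.5 km

Root depth r = h ρ_c / (ρ_m − ρ_c) = 1.64 km × 2690 / 570 = 7.74 km.
Total thickness = T + h + r = 33.1 km + 1.64 km + 7.74 km = 42.5 km.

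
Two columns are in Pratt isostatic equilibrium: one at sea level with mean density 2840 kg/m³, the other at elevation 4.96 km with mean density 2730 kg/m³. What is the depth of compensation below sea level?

123 km

ρ_ref D = ρ (D + h) → D (ρ_ref − ρ) = ρ h.
D = ρ h/(ρ_ref − ρ) = 2730 × 4.96 km/(2840 − 2730) = 123 km.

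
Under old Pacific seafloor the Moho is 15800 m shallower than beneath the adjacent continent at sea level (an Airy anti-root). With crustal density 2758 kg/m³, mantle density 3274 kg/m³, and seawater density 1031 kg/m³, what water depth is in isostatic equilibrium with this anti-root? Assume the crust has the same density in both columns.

4720 m

Replacing a thickness d of crust by seawater at the top must be balanced by replacing crust with mantle at the base: d (ρ_c − ρ_w) = a (ρ_m − ρ_c).
d = a (ρ_m − ρ_c)/(ρ_c − ρ_w) = 15800 m × 516/1727 = 4720 m.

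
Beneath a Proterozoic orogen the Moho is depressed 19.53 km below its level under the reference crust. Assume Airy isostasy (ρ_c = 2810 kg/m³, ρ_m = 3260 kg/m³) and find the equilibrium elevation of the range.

3.13 km

For local isostatic compensation: ρ_c h = (ρ_m − ρ_c) r.
h = r (ρ_m − ρ_c) / ρ_c = 19.53 km × (3260 − 2810) / 2810 = 3.13 km.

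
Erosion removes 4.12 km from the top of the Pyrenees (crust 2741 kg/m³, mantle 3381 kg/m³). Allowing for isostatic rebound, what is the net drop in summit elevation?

Rebound u = e ρ_c/ρ_m = 4.12 km × 2741/3381 = 3.34 km.
Net surface drop = e − u = 4.12 km − 3.34 km = e (ρ_m − ρ_c)/ρ_m = 0.78 km.

0.78 km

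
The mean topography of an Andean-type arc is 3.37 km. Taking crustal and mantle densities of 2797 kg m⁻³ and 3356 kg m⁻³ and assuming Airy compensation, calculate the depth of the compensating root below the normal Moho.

Isostatic balance requires: the weight of the topography is balanced by the buoyancy of the root, ρ_c h = (ρ_m − ρ_c) r.
r = h · ρ_c / (ρ_m − ρ_c) = 3.37 km × 2797 / (3356 − 2797) = 16.9 km.

16.9 km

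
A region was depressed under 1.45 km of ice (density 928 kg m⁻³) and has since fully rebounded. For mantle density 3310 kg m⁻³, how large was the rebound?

0.407 km

Removing the load lets mantle flow back in; uplift u satisfies ρ_ice t = ρ_m u.
u = t ρ_ice/ρ_m = 1.45 km × 928/3310 = 0.407 km.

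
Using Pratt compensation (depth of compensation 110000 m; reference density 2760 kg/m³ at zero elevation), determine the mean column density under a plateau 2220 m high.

Pratt balance: ρ_ref D = ρ (D + h).
ρ = ρ_ref D/(D + h) = 2760 × 110000 m/(110000 m + 2220 m) = 2710 kg/m³.

2710 kg/m³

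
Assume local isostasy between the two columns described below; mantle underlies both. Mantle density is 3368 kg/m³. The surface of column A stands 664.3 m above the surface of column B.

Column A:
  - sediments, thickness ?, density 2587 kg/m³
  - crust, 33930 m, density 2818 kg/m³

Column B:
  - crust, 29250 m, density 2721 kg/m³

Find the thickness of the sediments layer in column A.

3200 m

Take the compensation level at the base of the deeper column (depth z_c below the surface of column A) and equate Σ ρ_i t_i down to z_c; mantle fills any gap and the z_c terms cancel.
Column A: x×2587 + 33930×2818 + (z_c − 33930 − x)×3368
Column B: 664.3×0 + 29250×2721 + (z_c − 664.3 − 29250)×3368
The z_c×3368 term appears on both sides and cancels. Collect the known terms of each column as K = Σ(ρt)_known − 3368 × (depth of known layers): K_A = 95614740 − 3368×33930 = −18661500; K_B = 79589250 − 3368×(664.3 + 29250) = −21162112.4.
Balance: K_A − x×(3368 − 2587) = K_B, so x = (K_A − K_B)/(3368 − 2587) = 2500610/781 = 3200 m.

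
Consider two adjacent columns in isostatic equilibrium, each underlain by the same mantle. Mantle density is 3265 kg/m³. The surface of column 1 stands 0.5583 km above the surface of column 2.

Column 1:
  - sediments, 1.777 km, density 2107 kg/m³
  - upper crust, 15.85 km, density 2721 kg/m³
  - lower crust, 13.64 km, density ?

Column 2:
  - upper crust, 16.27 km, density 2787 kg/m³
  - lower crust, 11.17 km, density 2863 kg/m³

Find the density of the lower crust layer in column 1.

3010 kg/m³

Take the compensation level at the base of the deeper column (depth z_c below the surface of column 1) and equate Σ ρ_i t_i down to z_c; mantle fills any gap and the z_c terms cancel.
Column 1: 1.777×2107 + 15.85×2721 + 13.64×ρ + (z_c − 31.267)×3265
Column 2: 0.5583×0 + 16.27×2787 + 11.17×2863 + (z_c − 0.5583 − 27.44)×3265
The z_c×3265 term appears on both sides and cancels. Collect the known terms of each column as K = Σ(ρt)_known − 3265 × (depth of known layers): K_1 = 46871.989 − 3265×31.267 = −55214.766; K_2 = 77324.2 − 3265×(0.5583 + 27.44) = −14090.2495.
Balance: K_1 + 13.64×ρ = K_2, so ρ = (K_2 − K_1)/13.64 = 41124.5/13.64 = 3010 kg/m³.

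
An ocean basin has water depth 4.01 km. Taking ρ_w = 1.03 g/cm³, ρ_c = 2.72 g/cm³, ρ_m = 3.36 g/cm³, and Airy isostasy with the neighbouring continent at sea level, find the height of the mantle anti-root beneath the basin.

10.6 km

Balancing pressure at the compensation depth: replacing crust with seawater at the top is compensated by replacing crust with mantle at the base: d (ρ_c − ρ_w) = a (ρ_m − ρ_c).
a = d (ρ_c − ρ_w)/(ρ_m − ρ_c) = 4.01 km × 1.69/0.64 = 10.6 km.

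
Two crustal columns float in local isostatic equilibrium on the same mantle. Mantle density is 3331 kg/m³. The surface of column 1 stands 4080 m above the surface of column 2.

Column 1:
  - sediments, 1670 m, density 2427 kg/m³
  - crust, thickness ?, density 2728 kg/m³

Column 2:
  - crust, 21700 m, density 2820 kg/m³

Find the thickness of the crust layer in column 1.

38400 m

Take the compensation level at the base of the deeper column (depth z_c below the surface of column 1) and equate Σ ρ_i t_i down to z_c; mantle fills any gap and the z_c terms cancel.
Column 1: 1670×2427 + x×2728 + (z_c − 1670 − x)×3331
Column 2: 4080×0 + 21700×2820 + (z_c − 4080 − 21700)×3331
The z_c×3331 term appears on both sides and cancels. Collect the known terms of each column as K = Σ(ρt)_known − 3331 × (depth of known layers): K_1 = 4053090 − 3331×1670 = −1509680; K_2 = 61194000 − 3331×(4080 + 21700) = −24679180.
Balance: K_1 − x×(3331 − 2728) = K_2, so x = (K_1 − K_2)/(3331 − 2728) = 23169500/603 = 38400 m.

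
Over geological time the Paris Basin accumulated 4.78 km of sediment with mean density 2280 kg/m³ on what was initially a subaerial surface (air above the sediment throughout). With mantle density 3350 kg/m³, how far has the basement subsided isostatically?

3.25 km

Subaerial load: s = t ρ_sed / ρ_m = 4.78 km × 2280/3350 = 3.25 km.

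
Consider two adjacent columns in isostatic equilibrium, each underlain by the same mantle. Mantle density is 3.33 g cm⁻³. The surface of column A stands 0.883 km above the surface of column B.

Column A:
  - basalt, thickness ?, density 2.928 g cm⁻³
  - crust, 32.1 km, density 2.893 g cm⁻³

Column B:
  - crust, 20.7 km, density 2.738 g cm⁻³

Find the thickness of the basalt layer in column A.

Take the compensation level at the base of the deeper column (depth z_c below the surface of column A) and equate Σ ρ_i t_i down to z_c; mantle fills any gap and the z_c terms cancel.
Column A: x×2.928 + 32.1×2.893 + (z_c − 32.1 − x)×3.33
Column B: 0.883×0 + 20.7×2.738 + (z_c − 0.883 − 20.7)×3.33
The z_c×3.33 term appears on both sides and cancels. Collect the known terms of each column as K = Σ(ρt)_known − 3.33 × (depth of known layers): K_A = 92.8653 − 3.33×32.1 = −14.0277; K_B = 56.6766 − 3.33×(0.883 + 20.7) = −15.19479.
Balance: K_A − x×(3.33 − 2.928) = K_B, so x = (K_A − K_B)/(3.33 − 2.928) = 1.16709/0.402 = 2.9 km.

2.9 km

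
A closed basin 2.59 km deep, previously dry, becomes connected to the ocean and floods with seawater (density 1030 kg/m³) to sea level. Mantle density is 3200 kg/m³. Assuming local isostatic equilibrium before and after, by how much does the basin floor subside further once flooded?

After flooding the water column is d + s deep. Its weight must equal the weight of mantle displaced by the extra subsidence s: (d + s) ρ_w = s ρ_m.
s = d ρ_w / (ρ_m − ρ_w) = 2.59 km × 1030/(3200 − 1030) = 1.23 km.

1.23 km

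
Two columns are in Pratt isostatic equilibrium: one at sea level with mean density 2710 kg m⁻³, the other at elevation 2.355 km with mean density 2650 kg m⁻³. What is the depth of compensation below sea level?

104 km

ρ_ref D = ρ (D + h) → D (ρ_ref − ρ) = ρ h.
D = ρ h/(ρ_ref − ρ) = 2650 × 2.355 km/(2710 − 2650) = 104 km.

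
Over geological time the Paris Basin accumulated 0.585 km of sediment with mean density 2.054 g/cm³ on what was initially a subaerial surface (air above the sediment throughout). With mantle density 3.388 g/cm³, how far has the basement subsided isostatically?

Subaerial load: s = t ρ_sed / ρ_m = 0.585 km × 2.054/3.388 = 0.355 km.

0.355 km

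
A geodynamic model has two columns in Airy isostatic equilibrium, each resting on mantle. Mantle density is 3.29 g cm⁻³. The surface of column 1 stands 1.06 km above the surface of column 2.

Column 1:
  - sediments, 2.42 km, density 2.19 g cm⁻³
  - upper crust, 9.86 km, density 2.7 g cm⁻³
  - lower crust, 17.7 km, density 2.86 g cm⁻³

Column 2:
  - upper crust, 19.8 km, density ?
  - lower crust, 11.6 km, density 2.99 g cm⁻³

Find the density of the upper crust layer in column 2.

2.83 g cm⁻³

Take the compensation level at the base of the deeper column (depth z_c below the surface of column 1) and equate Σ ρ_i t_i down to z_c; mantle fills any gap and the z_c terms cancel.
Column 1: 2.42×2.19 + 9.86×2.7 + 17.7×2.86 + (z_c − 29.98)×3.29
Column 2: 1.06×0 + 19.8×ρ + 11.6×2.99 + (z_c − 1.06 − 31.4)×3.29
The z_c×3.29 term appears on both sides and cancels. Collect the known terms of each column as K = Σ(ρt)_known − 3.29 × (depth of known layers): K_1 = 82.5438 − 3.29×29.98 = −16.0904; K_2 = 34.684 − 3.29×(1.06 + 31.4) = −72.1094.
Balance: K_1 = K_2 + 19.8×ρ, so ρ = (K_1 − K_2)/19.8 = 56.019/19.8 = 2.83 g cm⁻³.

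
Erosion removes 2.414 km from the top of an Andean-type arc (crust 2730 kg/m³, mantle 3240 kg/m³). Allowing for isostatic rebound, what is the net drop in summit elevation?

Rebound u = e ρ_c/ρ_m = 2.414 km × 2730/3240 = 2.034 km.
Net surface drop = e − u = 2.414 km − 2.034 km = e (ρ_m − ρ_c)/ρ_m = 0.38 km.

0.38 km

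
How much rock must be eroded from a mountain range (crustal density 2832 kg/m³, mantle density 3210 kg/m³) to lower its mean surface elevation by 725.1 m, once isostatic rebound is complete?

6160 m

Net drop Δ = e − u = e − e ρ_c/ρ_m = e (ρ_m − ρ_c)/ρ_m.
e = Δ ρ_m/(ρ_m − ρ_c) = 725.1 m × 3210/378 = 6160 m.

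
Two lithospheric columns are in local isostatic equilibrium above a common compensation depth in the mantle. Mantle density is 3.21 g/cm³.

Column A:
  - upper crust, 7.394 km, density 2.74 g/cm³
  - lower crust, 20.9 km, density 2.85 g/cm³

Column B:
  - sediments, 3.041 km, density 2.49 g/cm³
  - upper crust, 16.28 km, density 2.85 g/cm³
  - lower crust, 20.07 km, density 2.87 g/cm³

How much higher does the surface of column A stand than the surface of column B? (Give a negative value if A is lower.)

−1.21 km

For any compensation level in the mantle, the mantle terms cancel and isostasy reduces to e = (Σt_A − Σt_B) − (Σ(ρt)_A − Σ(ρt)_B) / ρ_m.
Σt_A = 28.294 km; Σt_B = 39.391 km; Σ(ρt)_A = 79.82456; Σ(ρt)_B = 111.57099 (in km·g/cm³).
e = (28.294 − 39.391) − (79.82456 − 111.57099) / 3.21 = −1.21 km.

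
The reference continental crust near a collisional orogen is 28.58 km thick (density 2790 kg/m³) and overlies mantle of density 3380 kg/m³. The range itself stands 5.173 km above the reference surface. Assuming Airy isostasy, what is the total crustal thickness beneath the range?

Root depth r = h ρ_c / (ρ_m − ρ_c) = 5.173 km × 2790 / 590 = 24.46 km.
Total thickness = T + h + r = 28.58 km + 5.173 km + 24.46 km = 58.2 km.

58.2 km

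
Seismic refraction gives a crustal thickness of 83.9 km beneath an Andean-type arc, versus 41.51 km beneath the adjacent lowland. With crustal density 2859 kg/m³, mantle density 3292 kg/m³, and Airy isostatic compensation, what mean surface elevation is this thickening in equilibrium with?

5.58 km

Excess crust Δ = 83.9 km − 41.51 km = 42.39 km, split between elevation h and root r with h + r = Δ.
Airy balance ρ_c h = (ρ_m − ρ_c) r gives r = h ρ_c/(ρ_m − ρ_c), so h (1 + ρ_c/(ρ_m − ρ_c)) = Δ, i.e. h = Δ (ρ_m − ρ_c)/ρ_m.
h = 42.39 km × 433/3292 = 5.58 km.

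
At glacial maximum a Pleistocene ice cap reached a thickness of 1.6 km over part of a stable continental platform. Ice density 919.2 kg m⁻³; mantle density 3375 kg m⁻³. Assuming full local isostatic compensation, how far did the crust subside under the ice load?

Equating mass per unit area of the two columns: the ice load ρ_ice t is balanced by mantle displaced below, ρ_m s.
s = t ρ_ice / ρ_m = 1.6 km × 919.2/3375 = 0.436 km.

0.436 km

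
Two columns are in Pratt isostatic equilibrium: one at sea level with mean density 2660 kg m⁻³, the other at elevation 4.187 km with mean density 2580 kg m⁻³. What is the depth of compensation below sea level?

ρ_ref D = ρ (D + h) → D (ρ_ref − ρ) = ρ h.
D = ρ h/(ρ_ref − ρ) = 2580 × 4.187 km/(2660 − 2580) = 135 km.

135 km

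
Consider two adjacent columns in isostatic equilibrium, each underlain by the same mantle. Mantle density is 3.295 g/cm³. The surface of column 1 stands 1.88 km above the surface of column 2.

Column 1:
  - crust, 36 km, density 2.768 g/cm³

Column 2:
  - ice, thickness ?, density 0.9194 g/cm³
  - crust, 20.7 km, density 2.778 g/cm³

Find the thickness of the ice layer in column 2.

Take the compensation level at the base of the deeper column (depth z_c below the surface of column 1) and equate Σ ρ_i t_i down to z_c; mantle fills any gap and the z_c terms cancel.
Column 1: 36×2.768 + (z_c − 36)×3.295
Column 2: 1.88×0 + x×0.9194 + 20.7×2.778 + (z_c − 1.88 − 20.7 − x)×3.295
The z_c×3.295 term appears on both sides and cancels. Collect the known terms of each column as K = Σ(ρt)_known − 3.295 × (depth of known layers): K_1 = 99.648 − 3.295×36 = −18.972; K_2 = 57.5046 − 3.295×(1.88 + 20.7) = −16.8965.
Balance: K_1 = K_2 − x×(3.295 − 0.9194), so x = (K_2 − K_1)/(3.295 − 0.9194) = 2.0755/2.3756 = 0.874 km.

0.874 km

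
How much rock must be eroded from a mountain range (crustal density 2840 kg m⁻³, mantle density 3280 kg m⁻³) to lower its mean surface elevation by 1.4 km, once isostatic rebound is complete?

Net drop Δ = e − u = e − e ρ_c/ρ_m = e (ρ_m − ρ_c)/ρ_m.
e = Δ ρ_m/(ρ_m − ρ_c) = 1.4 km × 3280/440 = 10.4 km.

10.4 km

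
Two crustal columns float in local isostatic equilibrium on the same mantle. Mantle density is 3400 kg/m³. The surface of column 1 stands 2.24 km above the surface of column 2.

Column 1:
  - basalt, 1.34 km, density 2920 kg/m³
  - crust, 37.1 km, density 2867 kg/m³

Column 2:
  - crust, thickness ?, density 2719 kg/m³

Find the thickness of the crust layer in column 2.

18.8 km

Take the compensation level at the base of the deeper column (depth z_c below the surface of column 1) and equate Σ ρ_i t_i down to z_c; mantle fills any gap and the z_c terms cancel.
Column 1: 1.34×2920 + 37.1×2867 + (z_c − 38.44)×3400
Column 2: 2.24×0 + x×2719 + (z_c − 2.24 − 0 − x)×3400
The z_c×3400 term appears on both sides and cancels. Collect the known terms of each column as K = Σ(ρt)_known − 3400 × (depth of known layers): K_1 = 110278.5 − 3400×38.44 = −20417.5; K_2 = 0 − 3400×(2.24 + 0) = −7616.
Balance: K_1 = K_2 − x×(3400 − 2719), so x = (K_2 − K_1)/(3400 − 2719) = 12801.5/681 = 18.8 km.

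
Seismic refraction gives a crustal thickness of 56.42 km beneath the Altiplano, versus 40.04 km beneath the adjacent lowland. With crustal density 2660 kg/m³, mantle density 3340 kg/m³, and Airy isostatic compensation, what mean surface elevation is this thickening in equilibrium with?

3.33 km

Excess crust Δ = 56.42 km − 40.04 km = 16.38 km, split between elevation h and root r with h + r = Δ.
Airy balance ρ_c h = (ρ_m − ρ_c) r gives r = h ρ_c/(ρ_m − ρ_c), so h (1 + ρ_c/(ρ_m − ρ_c)) = Δ, i.e. h = Δ (ρ_m − ρ_c)/ρ_m.
h = 16.38 km × 680/3340 = 3.33 km.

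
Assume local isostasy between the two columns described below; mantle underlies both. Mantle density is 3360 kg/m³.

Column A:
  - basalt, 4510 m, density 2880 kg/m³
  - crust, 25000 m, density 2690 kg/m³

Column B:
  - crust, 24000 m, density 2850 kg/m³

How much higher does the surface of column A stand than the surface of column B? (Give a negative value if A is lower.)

1990 m

For any compensation level in the mantle, the mantle terms cancel and isostasy reduces to e = (Σt_A − Σt_B) − (Σ(ρt)_A − Σ(ρt)_B) / ρ_m.
Σt_A = 29510 m; Σt_B = 24000 m; Σ(ρt)_A = 80238800; Σ(ρt)_B = 68400000 (in m·kg/m³).
e = (29510 − 24000) − (80238800 − 68400000) / 3360 = 1990 m.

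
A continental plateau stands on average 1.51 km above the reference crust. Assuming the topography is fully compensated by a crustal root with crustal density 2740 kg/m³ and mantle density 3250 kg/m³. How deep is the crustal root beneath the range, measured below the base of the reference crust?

Equating mass per unit area of the two columns: the weight of the topography is balanced by the buoyancy of the root, ρ_c h = (ρ_m − ρ_c) r.
r = h · ρ_c / (ρ_m − ρ_c) = 1.51 km × 2740 / (3250 − 2740) = 8.11 km.

8.11 km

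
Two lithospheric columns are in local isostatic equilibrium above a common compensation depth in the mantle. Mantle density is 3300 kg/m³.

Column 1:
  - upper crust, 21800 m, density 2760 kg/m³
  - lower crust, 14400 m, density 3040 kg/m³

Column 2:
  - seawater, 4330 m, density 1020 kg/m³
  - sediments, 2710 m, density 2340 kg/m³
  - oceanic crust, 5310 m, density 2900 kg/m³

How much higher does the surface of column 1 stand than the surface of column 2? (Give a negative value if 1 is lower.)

278 m

For any compensation level in the mantle, the mantle terms cancel and isostasy reduces to e = (Σt_1 − Σt_2) − (Σ(ρt)_1 − Σ(ρt)_2) / ρ_m.
Σt_1 = 36200 m; Σt_2 = 12350 m; Σ(ρt)_1 = 103944000; Σ(ρt)_2 = 26157000 (in m·kg/m³).
e = (36200 − 12350) − (103944000 − 26157000) / 3300 = 278 m.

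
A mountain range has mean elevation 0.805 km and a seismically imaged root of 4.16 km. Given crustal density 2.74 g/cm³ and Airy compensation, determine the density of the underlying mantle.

3.27 g/cm³

Airy balance: ρ_c h = (ρ_m − ρ_c) r → ρ_m = ρ_c (1 + h/r).
ρ_m = 2.74 × (1 + 0.805 km/4.16 km) = 3.27 g/cm³.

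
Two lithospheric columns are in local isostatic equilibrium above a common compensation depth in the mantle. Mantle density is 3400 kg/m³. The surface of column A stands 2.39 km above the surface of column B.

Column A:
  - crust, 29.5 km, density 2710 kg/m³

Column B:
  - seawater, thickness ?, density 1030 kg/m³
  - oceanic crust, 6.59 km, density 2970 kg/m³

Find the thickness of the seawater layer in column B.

3.96 km

Take the compensation level at the base of the deeper column (depth z_c below the surface of column A) and equate Σ ρ_i t_i down to z_c; mantle fills any gap and the z_c terms cancel.
Column A: 29.5×2710 + (z_c − 29.5)×3400
Column B: 2.39×0 + x×1030 + 6.59×2970 + (z_c − 2.39 − 6.59 − x)×3400
The z_c×3400 term appears on both sides and cancels. Collect the known terms of each column as K = Σ(ρt)_known − 3400 × (depth of known layers): K_A = 79945 − 3400×29.5 = −20355; K_B = 19572.3 − 3400×(2.39 + 6.59) = −10959.7.
Balance: K_A = K_B − x×(3400 − 1030), so x = (K_B − K_A)/(3400 − 1030) = 9395.3/2370 = 3.96 km.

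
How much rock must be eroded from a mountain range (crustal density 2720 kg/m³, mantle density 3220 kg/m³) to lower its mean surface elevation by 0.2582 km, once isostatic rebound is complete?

1.66 km

Net drop Δ = e − u = e − e ρ_c/ρ_m = e (ρ_m − ρ_c)/ρ_m.
e = Δ ρ_m/(ρ_m − ρ_c) = 0.2582 km × 3220/500 = 1.66 km.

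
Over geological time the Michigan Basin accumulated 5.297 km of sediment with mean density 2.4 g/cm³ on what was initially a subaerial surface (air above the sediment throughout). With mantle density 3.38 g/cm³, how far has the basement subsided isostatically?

Subaerial load: s = t ρ_sed / ρ_m = 5.297 km × 2.4/3.38 = 3.76 km.

3.76 km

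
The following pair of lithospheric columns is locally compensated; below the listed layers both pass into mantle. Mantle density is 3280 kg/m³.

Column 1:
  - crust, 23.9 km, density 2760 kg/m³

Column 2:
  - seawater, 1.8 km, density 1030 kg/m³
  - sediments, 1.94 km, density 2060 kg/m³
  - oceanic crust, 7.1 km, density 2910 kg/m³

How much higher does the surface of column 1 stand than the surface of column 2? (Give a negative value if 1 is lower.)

For any compensation level in the mantle, the mantle terms cancel and isostasy reduces to e = (Σt_1 − Σt_2) − (Σ(ρt)_1 − Σ(ρt)_2) / ρ_m.
Σt_1 = 23.9 km; Σt_2 = 10.84 km; Σ(ρt)_1 = 65964; Σ(ρt)_2 = 26511.4 (in km·kg/m³).
e = (23.9 − 10.84) − (65964 − 26511.4) / 3280 = 1.03 km.

1.03 km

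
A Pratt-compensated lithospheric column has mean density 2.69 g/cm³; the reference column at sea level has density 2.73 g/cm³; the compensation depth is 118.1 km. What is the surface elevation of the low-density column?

ρ_ref D = ρ (D + h) → h = D (ρ_ref − ρ)/ρ.
h = 118.1 km × (2.73 − 2.69)/2.69 = 1.76 km.

1.76 km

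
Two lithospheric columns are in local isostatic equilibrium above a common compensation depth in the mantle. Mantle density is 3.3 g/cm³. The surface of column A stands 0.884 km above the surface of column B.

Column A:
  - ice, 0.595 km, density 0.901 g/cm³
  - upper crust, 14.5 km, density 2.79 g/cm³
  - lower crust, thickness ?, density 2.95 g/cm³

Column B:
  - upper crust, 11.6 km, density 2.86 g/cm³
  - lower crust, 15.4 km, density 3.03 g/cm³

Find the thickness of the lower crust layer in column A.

9.59 km

Take the compensation level at the base of the deeper column (depth z_c below the surface of column A) and equate Σ ρ_i t_i down to z_c; mantle fills any gap and the z_c terms cancel.
Column A: 0.595×0.901 + 14.5×2.79 + x×2.95 + (z_c − 15.095 − x)×3.3
Column B: 0.884×0 + 11.6×2.86 + 15.4×3.03 + (z_c − 0.884 − 27)×3.3
The z_c×3.3 term appears on both sides and cancels. Collect the known terms of each column as K = Σ(ρt)_known − 3.3 × (depth of known layers): K_A = 40.991095 − 3.3×15.095 = −8.822405; K_B = 79.838 − 3.3×(0.884 + 27) = −12.1792.
Balance: K_A − x×(3.3 − 2.95) = K_B, so x = (K_A − K_B)/(3.3 − 2.95) = 3.35679/0.35 = 9.59 km.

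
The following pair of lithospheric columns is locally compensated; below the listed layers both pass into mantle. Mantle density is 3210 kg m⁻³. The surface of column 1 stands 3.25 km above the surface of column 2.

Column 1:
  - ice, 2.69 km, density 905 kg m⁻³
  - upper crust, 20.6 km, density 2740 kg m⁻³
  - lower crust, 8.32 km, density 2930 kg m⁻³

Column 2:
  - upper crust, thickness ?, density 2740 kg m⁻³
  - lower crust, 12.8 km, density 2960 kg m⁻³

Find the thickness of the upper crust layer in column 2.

9.74 km

Take the compensation level at the base of the deeper column (depth z_c below the surface of column 1) and equate Σ ρ_i t_i down to z_c; mantle fills any gap and the z_c terms cancel.
Column 1: 2.69×905 + 20.6×2740 + 8.32×2930 + (z_c − 31.61)×3210
Column 2: 3.25×0 + x×2740 + 12.8×2960 + (z_c − 3.25 − 12.8 − x)×3210
The z_c×3210 term appears on both sides and cancels. Collect the known terms of each column as K = Σ(ρt)_known − 3210 × (depth of known layers): K_1 = 83256.05 − 3210×31.61 = −18212.05; K_2 = 37888 − 3210×(3.25 + 12.8) = −13632.5.
Balance: K_1 = K_2 − x×(3210 − 2740), so x = (K_2 − K_1)/(3210 − 2740) = 4579.55/470 = 9.74 km.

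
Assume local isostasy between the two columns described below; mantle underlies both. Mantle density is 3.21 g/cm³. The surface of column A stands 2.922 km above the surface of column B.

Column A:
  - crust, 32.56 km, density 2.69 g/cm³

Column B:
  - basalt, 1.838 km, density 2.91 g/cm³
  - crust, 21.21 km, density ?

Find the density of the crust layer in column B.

Take the compensation level at the base of the deeper column (depth z_c below the surface of column A) and equate Σ ρ_i t_i down to z_c; mantle fills any gap and the z_c terms cancel.
Column A: 32.56×2.69 + (z_c − 32.56)×3.21
Column B: 2.922×0 + 1.838×2.91 + 21.21×ρ + (z_c − 2.922 − 23.048)×3.21
The z_c×3.21 term appears on both sides and cancels. Collect the known terms of each column as K = Σ(ρt)_known − 3.21 × (depth of known layers): K_A = 87.5864 − 3.21×32.56 = −16.9312; K_B = 5.34858 − 3.21×(2.922 + 23.048) = −78.01512.
Balance: K_A = K_B + 21.21×ρ, so ρ = (K_A − K_B)/21.21 = 61.0839/21.21 = 2.88 g/cm³.

2.88 g/cm³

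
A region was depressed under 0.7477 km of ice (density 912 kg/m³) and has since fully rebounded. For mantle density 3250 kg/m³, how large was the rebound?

0.21 km

Removing the load lets mantle flow back in; uplift u satisfies ρ_ice t = ρ_m u.
u = t ρ_ice/ρ_m = 0.7477 km × 912/3250 = 0.21 km.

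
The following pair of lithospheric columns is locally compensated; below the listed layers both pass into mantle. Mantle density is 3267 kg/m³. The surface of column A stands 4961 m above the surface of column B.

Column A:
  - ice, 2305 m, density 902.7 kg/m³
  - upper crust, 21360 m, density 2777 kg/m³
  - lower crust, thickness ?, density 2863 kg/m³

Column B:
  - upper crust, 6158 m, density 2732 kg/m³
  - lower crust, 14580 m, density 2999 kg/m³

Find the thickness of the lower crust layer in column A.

18500 m

Take the compensation level at the base of the deeper column (depth z_c below the surface of column A) and equate Σ ρ_i t_i down to z_c; mantle fills any gap and the z_c terms cancel.
Column A: 2305×902.7 + 21360×2777 + x×2863 + (z_c − 23665 − x)×3267
Column B: 4961×0 + 6158×2732 + 14580×2999 + (z_c − 4961 − 20738)×3267
The z_c×3267 term appears on both sides and cancels. Collect the known terms of each column as K = Σ(ρt)_known − 3267 × (depth of known layers): K_A = 61397443.5 − 3267×23665 = −15916111.5; K_B = 60549076 − 3267×(4961 + 20738) = −23409557.
Balance: K_A − x×(3267 − 2863) = K_B, so x = (K_A − K_B)/(3267 − 2863) = 7493450/404 = 18500 m.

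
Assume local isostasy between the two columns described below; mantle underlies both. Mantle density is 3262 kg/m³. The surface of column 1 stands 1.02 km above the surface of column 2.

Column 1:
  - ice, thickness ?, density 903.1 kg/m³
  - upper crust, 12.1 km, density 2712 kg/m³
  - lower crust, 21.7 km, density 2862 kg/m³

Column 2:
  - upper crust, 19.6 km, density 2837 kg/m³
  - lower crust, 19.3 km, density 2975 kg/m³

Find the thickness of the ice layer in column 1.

Take the compensation level at the base of the deeper column (depth z_c below the surface of column 1) and equate Σ ρ_i t_i down to z_c; mantle fills any gap and the z_c terms cancel.
Column 1: x×903.1 + 12.1×2712 + 21.7×2862 + (z_c − 33.8 − x)×3262
Column 2: 1.02×0 + 19.6×2837 + 19.3×2975 + (z_c − 1.02 − 38.9)×3262
The z_c×3262 term appears on both sides and cancels. Collect the known terms of each column as K = Σ(ρt)_known − 3262 × (depth of known layers): K_1 = 94920.6 − 3262×33.8 = −15335; K_2 = 113022.7 − 3262×(1.02 + 38.9) = −17196.34.
Balance: K_1 − x×(3262 − 903.1) = K_2, so x = (K_1 − K_2)/(3262 − 903.1) = 1861.34/2358.9 = 0.789 km.

0.789 km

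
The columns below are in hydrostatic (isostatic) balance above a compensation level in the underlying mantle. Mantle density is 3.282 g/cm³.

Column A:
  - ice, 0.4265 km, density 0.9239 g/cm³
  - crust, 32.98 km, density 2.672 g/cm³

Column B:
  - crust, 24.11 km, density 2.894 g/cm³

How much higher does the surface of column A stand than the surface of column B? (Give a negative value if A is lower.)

3.59 km

For any compensation level in the mantle, the mantle terms cancel and isostasy reduces to e = (Σt_A − Σt_B) − (Σ(ρt)_A − Σ(ρt)_B) / ρ_m.
Σt_A = 33.4065 km; Σt_B = 24.11 km; Σ(ρt)_A = 88.5166033; Σ(ρt)_B = 69.77434 (in km·g/cm³).
e = (33.4065 − 24.11) − (88.5166033 − 69.77434) / 3.282 = 3.59 km.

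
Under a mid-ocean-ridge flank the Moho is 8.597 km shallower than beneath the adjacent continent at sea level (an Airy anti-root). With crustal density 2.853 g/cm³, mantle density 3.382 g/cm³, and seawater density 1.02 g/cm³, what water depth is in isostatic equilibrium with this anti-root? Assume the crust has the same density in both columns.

Replacing a thickness d of crust by seawater at the top must be balanced by replacing crust with mantle at the base: d (ρ_c − ρ_w) = a (ρ_m − ρ_c).
d = a (ρ_m − ρ_c)/(ρ_c − ρ_w) = 8.597 km × 0.529/1.833 = 2.48 km.

2.48 km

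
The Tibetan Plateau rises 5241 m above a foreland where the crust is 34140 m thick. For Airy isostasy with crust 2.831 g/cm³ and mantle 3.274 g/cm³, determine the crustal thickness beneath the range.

72900 m

Root depth r = h ρ_c / (ρ_m − ρ_c) = 5241 m × 2.831 / 0.443 = 33490 m.
Total thickness = T + h + r = 34140 m + 5241 m + 33490 m = 72900 m.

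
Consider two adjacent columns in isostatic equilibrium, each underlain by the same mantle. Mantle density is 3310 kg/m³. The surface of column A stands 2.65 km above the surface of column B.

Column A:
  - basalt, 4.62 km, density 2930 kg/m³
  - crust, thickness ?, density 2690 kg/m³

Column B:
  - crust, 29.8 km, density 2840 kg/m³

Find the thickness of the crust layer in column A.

33.9 km

Take the compensation level at the base of the deeper column (depth z_c below the surface of column A) and equate Σ ρ_i t_i down to z_c; mantle fills any gap and the z_c terms cancel.
Column A: 4.62×2930 + x×2690 + (z_c − 4.62 − x)×3310
Column B: 2.65×0 + 29.8×2840 + (z_c − 2.65 − 29.8)×3310
The z_c×3310 term appears on both sides and cancels. Collect the known terms of each column as K = Σ(ρt)_known − 3310 × (depth of known layers): K_A = 13536.6 − 3310×4.62 = −1755.6; K_B = 84632 − 3310×(2.65 + 29.8) = −22777.5.
Balance: K_A − x×(3310 − 2690) = K_B, so x = (K_A − K_B)/(3310 − 2690) = 21021.9/620 = 33.9 km.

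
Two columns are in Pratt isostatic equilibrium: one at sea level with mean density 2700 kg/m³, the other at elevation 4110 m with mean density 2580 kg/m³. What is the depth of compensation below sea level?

88400 m

ρ_ref D = ρ (D + h) → D (ρ_ref − ρ) = ρ h.
D = ρ h/(ρ_ref − ρ) = 2580 × 4110 m/(2700 − 2580) = 88400 m.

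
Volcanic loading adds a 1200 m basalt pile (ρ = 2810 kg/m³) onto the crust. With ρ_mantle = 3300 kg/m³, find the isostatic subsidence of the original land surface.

1020 m

Subaerial loading: s = t ρ_load / ρ_m.
s = 1200 m × 2810/3300 = 1020 m.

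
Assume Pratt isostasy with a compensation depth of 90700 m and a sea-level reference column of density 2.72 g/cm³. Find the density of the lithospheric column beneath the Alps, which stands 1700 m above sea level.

2.67 g/cm³

Pratt balance: ρ_ref D = ρ (D + h).
ρ = ρ_ref D/(D + h) = 2.72 × 90700 m/(90700 m + 1700 m) = 2.67 g/cm³.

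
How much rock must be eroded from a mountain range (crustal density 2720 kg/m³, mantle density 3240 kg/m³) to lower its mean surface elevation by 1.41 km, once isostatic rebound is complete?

Net drop Δ = e − u = e − e ρ_c/ρ_m = e (ρ_m − ρ_c)/ρ_m.
e = Δ ρ_m/(ρ_m − ρ_c) = 1.41 km × 3240/520 = 8.79 km.

8.79 km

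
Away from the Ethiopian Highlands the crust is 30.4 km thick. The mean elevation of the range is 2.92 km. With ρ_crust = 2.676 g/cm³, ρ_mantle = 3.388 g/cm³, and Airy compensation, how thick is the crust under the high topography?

44.3 km

Root depth r = h ρ_c / (ρ_m − ρ_c) = 2.92 km × 2.676 / 0.712 = 10.97 km.
Total thickness = T + h + r = 30.4 km + 2.92 km + 10.97 km = 44.3 km.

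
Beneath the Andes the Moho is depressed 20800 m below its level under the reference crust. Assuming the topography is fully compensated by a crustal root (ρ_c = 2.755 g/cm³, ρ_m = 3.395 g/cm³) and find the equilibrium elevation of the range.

4830 m

By Archimedes' principle applied to the lithosphere: ρ_c h = (ρ_m − ρ_c) r.
h = r (ρ_m − ρ_c) / ρ_c = 20800 m × (3.395 − 2.755) / 2.755 = 4830 m.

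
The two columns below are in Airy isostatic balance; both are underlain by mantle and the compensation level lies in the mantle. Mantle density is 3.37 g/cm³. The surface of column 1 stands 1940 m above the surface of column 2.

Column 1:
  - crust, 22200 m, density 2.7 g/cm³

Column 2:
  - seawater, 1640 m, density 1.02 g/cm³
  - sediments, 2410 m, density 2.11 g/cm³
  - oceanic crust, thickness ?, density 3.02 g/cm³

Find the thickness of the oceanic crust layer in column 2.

4130 m

Take the compensation level at the base of the deeper column (depth z_c below the surface of column 1) and equate Σ ρ_i t_i down to z_c; mantle fills any gap and the z_c terms cancel.
Column 1: 22200×2.7 + (z_c − 22200)×3.37
Column 2: 1940×0 + 1640×1.02 + 2410×2.11 + x×3.02 + (z_c − 1940 − 4050 − x)×3.37
The z_c×3.37 term appears on both sides and cancels. Collect the known terms of each column as K = Σ(ρt)_known − 3.37 × (depth of known layers): K_1 = 59940 − 3.37×22200 = −14874; K_2 = 6757.9 − 3.37×(1940 + 4050) = −13428.4.
Balance: K_1 = K_2 − x×(3.37 − 3.02), so x = (K_2 − K_1)/(3.37 − 3.02) = 1445.6/0.35 = 4130 m.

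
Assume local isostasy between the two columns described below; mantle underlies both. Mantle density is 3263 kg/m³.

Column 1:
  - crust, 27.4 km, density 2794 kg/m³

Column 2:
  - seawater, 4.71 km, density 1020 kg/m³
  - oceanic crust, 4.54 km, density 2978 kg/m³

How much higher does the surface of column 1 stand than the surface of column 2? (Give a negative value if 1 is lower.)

0.304 km

For any compensation level in the mantle, the mantle terms cancel and isostasy reduces to e = (Σt_1 − Σt_2) − (Σ(ρt)_1 − Σ(ρt)_2) / ρ_m.
Σt_1 = 27.4 km; Σt_2 = 9.25 km; Σ(ρt)_1 = 76555.6; Σ(ρt)_2 = 18324.32 (in km·kg/m³).
e = (27.4 − 9.25) − (76555.6 − 18324.32) / 3263 = 0.304 km.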